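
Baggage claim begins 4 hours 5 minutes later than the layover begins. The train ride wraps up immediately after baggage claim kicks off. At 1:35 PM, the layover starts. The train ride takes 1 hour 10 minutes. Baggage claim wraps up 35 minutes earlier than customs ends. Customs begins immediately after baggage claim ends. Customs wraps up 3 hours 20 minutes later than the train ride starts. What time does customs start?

7:15 PM

Baggage claim starts at 1:35 PM + 245 min = 5:40 PM.
So the train ride ends at 5:40 PM.
The train ride starts at 5:40 PM − 70 min = 4:30 PM.
Customs ends at 4:30 PM + 200 min = 7:50 PM.
Baggage claim ends at 7:50 PM − 35 min = 7:15 PM.
So customs starts at 7:15 PM.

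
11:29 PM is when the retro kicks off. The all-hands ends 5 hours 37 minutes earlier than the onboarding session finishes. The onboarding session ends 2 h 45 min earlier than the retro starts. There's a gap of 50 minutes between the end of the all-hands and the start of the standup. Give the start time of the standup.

The onboarding session ends at 11:29 PM − 165 min = 8:44 PM.
The all-hands ends at 8:44 PM − 337 min = 3:07 PM.
The standup starts at 3:07 PM + 50 min = 3:57 PM.

3:57 PM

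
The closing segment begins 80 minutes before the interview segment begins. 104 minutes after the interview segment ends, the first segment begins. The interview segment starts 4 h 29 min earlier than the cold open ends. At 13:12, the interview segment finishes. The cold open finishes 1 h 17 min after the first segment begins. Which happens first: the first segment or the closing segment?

the closing segment

The first segment starts at 13:12 + 104 min = 14:56.
The cold open ends at 14:56 + 77 min = 16:13.
The interview segment starts at 16:13 − 269 min = 11:44.
The closing segment starts at 11:44 − 80 min = 10:24.
The first segment starts at 14:56 and the closing segment starts at 10:24, so the closing segment is first.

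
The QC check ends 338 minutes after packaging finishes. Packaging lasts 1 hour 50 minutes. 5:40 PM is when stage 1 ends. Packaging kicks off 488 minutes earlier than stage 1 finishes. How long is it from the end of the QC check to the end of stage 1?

Packaging starts at 5:40 PM − 488 min = 9:32 AM.
Packaging ends at 9:32 AM + 110 min = 11:22 AM.
The QC check ends at 11:22 AM + 338 min = 5:00 PM.
From 5:00 PM to 5:40 PM is 40 minutes.

40 minutes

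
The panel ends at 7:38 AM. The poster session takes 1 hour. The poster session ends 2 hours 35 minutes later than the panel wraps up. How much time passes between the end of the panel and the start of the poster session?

1 h 35 min

The poster session ends at 7:38 AM + 155 min = 10:13 AM.
The poster session starts at 10:13 AM − 60 min = 9:13 AM.
From 7:38 AM to 9:13 AM is 1 h 35 min.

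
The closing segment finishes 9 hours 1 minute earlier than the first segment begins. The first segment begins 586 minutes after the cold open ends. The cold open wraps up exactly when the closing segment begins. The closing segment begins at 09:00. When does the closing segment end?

The cold open ends at 09:00.
The first segment starts at 09:00 + 586 min = 18:46.
The closing segment ends at 18:46 − 541 min = 09:45.

09:45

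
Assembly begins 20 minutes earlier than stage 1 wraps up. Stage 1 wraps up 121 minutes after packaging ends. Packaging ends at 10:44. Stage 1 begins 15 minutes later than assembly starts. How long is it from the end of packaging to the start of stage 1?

1 h 56 min

Stage 1 ends at 10:44 + 121 min = 12:45.
Assembly starts at 12:45 − 20 min = 12:25.
Stage 1 starts at 12:25 + 15 min = 12:40.
From 10:44 to 12:40 is 1 h 56 min.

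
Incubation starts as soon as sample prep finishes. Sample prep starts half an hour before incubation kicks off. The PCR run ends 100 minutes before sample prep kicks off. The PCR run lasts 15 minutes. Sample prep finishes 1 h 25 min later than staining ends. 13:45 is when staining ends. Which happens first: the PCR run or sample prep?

the PCR run

Sample prep ends at 13:45 + 85 min = 15:10.
So incubation starts at 15:10.
Sample prep starts at 15:10 − 30 min = 14:40.
The PCR run ends at 14:40 − 100 min = 13:00.
The PCR run starts at 13:00 − 15 min = 12:45.
The PCR run starts at 12:45 and sample prep starts at 14:40, so the PCR run is first.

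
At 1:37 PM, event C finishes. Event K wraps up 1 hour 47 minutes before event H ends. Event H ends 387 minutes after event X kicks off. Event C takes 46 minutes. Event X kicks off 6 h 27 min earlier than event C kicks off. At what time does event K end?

11:04 AM

Event C starts at 1:37 PM − 46 min = 12:51 PM.
Event X starts at 12:51 PM − 387 min = 6:24 AM.
Event H ends at 6:24 AM + 387 min = 12:51 PM.
Event K ends at 12:51 PM − 107 min = 11:04 AM.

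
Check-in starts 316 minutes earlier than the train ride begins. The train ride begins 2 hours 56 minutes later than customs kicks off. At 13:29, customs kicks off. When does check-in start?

11:09

The train ride starts at 13:29 + 176 min = 16:25.
Check-in starts at 16:25 − 316 min = 11:09.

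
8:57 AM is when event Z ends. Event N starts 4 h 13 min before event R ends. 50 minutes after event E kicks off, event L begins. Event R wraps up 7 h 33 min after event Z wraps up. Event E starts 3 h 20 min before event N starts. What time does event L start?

9:47 AM

Event R ends at 8:57 AM + 453 min = 4:30 PM.
Event N starts at 4:30 PM − 253 min = 12:17 PM.
Event E starts at 12:17 PM − 200 min = 8:57 AM.
Event L starts at 8:57 AM + 50 min = 9:47 AM.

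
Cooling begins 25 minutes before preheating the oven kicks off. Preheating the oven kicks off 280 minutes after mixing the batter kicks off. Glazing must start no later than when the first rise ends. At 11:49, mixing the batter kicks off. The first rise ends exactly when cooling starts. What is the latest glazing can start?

Preheating the oven starts at 11:49 + 280 min = 16:29.
Cooling starts at 16:29 − 25 min = 16:04.
So the first rise ends at 16:04.
Glazing is bounded by the first rise, so the latest it can start is 16:04.

16:04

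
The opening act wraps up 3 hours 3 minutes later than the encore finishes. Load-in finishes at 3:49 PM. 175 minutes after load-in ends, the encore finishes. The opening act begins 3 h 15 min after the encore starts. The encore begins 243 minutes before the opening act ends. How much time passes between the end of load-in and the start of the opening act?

The encore ends at 3:49 PM + 175 min = 6:44 PM.
The opening act ends at 6:44 PM + 183 min = 9:47 PM.
The encore starts at 9:47 PM − 243 min = 5:44 PM.
The opening act starts at 5:44 PM + 195 min = 8:59 PM.
From 3:49 PM to 8:59 PM is 5 h 10 min.

5 h 10 min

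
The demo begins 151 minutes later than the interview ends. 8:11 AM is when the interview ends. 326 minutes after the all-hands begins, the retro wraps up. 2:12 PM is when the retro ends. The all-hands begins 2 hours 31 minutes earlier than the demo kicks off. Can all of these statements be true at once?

The demo starts at 8:11 AM + 151 min = 10:42 AM.
The all-hands starts at 10:42 AM − 151 min = 8:11 AM.
The retro ends at 8:11 AM + 326 min = 1:37 PM.
But the retro is also said to end at 2:12 PM — a 35-minute conflict.

No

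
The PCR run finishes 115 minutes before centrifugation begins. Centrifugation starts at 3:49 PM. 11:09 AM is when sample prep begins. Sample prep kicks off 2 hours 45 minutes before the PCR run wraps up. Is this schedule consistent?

Yes

The PCR run ends at 3:49 PM − 115 min = 1:54 PM.
Sample prep starts at 1:54 PM − 165 min = 11:09 AM.
That matches the stated 11:09 AM, so the schedule is consistent.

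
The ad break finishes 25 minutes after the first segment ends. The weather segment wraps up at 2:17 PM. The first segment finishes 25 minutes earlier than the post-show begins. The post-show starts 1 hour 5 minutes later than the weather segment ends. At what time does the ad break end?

The post-show starts at 2:17 PM + 65 min = 3:22 PM.
The first segment ends at 3:22 PM − 25 min = 2:57 PM.
The ad break ends at 2:57 PM + 25 min = 3:22 PM.

3:22 PM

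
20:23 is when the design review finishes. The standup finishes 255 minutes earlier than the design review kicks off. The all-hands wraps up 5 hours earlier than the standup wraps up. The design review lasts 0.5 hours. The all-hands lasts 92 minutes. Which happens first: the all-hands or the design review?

the all-hands

The design review starts at 20:23 − 30 min = 19:53.
The standup ends at 19:53 − 255 min = 15:38.
The all-hands ends at 15:38 − 300 min = 10:38.
The all-hands starts at 10:38 − 92 min = 09:06.
The all-hands starts at 09:06 and the design review starts at 19:53, so the all-hands is first.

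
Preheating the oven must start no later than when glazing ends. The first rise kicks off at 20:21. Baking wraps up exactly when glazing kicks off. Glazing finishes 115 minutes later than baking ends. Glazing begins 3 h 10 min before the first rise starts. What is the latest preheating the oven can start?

19:06

Glazing starts at 20:21 − 190 min = 17:11.
So baking ends at 17:11.
Glazing ends at 17:11 + 115 min = 19:06.
Preheating the oven is bounded by glazing, so the latest it can start is 19:06.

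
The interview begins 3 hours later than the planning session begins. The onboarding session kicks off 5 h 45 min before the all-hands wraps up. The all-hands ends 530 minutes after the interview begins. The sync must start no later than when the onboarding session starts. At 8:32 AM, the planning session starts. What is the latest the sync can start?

The interview starts at 8:32 AM + 180 min = 11:32 AM.
The all-hands ends at 11:32 AM + 530 min = 8:22 PM.
The onboarding session starts at 8:22 PM − 345 min = 2:37 PM.
The sync is bounded by the onboarding session, so the latest it can start is 2:37 PM.

2:37 PM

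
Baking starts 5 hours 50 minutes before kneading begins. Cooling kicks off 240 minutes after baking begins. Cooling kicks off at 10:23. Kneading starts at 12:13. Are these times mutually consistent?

Baking starts at 12:13 − 350 min = 06:23.
Cooling starts at 06:23 + 240 min = 10:23.
That matches the stated 10:23, so the schedule is consistent.

Yes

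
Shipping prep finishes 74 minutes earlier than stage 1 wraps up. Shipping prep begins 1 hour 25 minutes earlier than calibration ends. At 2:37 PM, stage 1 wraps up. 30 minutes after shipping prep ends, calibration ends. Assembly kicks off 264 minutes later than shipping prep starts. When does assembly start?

4:52 PM

Shipping prep ends at 2:37 PM − 74 min = 1:23 PM.
Calibration ends at 1:23 PM + 30 min = 1:53 PM.
Shipping prep starts at 1:53 PM − 85 min = 12:28 PM.
Assembly starts at 12:28 PM + 264 min = 4:52 PM.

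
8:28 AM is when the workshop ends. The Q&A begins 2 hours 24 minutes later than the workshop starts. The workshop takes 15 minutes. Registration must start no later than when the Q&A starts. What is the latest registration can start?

10:37 AM

The workshop starts at 8:28 AM − 15 min = 8:13 AM.
The Q&A starts at 8:13 AM + 144 min = 10:37 AM.
Registration is bounded by the Q&A, so the latest it can start is 10:37 AM.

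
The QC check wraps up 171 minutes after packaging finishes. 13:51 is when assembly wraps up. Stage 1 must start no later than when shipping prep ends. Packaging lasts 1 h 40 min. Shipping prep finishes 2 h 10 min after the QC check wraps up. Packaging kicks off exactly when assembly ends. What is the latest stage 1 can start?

20:32

Packaging starts at 13:51.
Packaging ends at 13:51 + 100 min = 15:31.
The QC check ends at 15:31 + 171 min = 18:22.
Shipping prep ends at 18:22 + 130 min = 20:32.
Stage 1 is bounded by shipping prep, so the latest it can start is 20:32.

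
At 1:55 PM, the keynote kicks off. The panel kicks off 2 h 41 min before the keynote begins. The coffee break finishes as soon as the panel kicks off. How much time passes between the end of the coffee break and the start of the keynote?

2 hours 41 minutes

The panel starts at 1:55 PM − 161 min = 11:14 AM.
So the coffee break ends at 11:14 AM.
From 11:14 AM to 1:55 PM is 2 hours 41 minutes.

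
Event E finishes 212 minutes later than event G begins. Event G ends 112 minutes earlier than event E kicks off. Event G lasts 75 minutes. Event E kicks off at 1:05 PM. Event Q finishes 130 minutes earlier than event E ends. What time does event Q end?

11:20 AM

Event G ends at 1:05 PM − 112 min = 11:13 AM.
Event G starts at 11:13 AM − 75 min = 9:58 AM.
Event E ends at 9:58 AM + 212 min = 1:30 PM.
Event Q ends at 1:30 PM − 130 min = 11:20 AM.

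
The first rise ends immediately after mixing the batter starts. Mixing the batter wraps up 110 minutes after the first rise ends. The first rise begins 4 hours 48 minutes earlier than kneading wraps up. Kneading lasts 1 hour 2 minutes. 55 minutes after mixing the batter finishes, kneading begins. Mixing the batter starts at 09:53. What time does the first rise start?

08:52

The first rise ends at 09:53.
Mixing the batter ends at 09:53 + 110 min = 11:43.
Kneading starts at 11:43 + 55 min = 12:38.
Kneading ends at 12:38 + 62 min = 13:40.
The first rise starts at 13:40 − 288 min = 08:52.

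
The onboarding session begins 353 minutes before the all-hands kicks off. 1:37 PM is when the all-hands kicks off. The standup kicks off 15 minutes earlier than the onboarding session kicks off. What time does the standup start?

7:29 AM

The onboarding session starts at 1:37 PM − 353 min = 7:44 AM.
The standup starts at 7:44 AM − 15 min = 7:29 AM.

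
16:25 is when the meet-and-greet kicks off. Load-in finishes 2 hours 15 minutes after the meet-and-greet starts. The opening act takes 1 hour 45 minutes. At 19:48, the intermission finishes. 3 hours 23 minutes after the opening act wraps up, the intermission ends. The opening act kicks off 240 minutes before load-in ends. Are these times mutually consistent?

Load-in ends at 16:25 + 135 min = 18:40.
The opening act starts at 18:40 − 240 min = 14:40.
The opening act ends at 14:40 + 105 min = 16:25.
The intermission ends at 16:25 + 203 min = 19:48.
That matches the stated 19:48, so the schedule is consistent.

Yes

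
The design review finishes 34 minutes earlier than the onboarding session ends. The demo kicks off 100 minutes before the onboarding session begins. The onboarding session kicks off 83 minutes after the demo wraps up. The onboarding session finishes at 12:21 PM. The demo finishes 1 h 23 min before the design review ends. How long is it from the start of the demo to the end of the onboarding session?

The design review ends at 12:21 PM − 34 min = 11:47 AM.
The demo ends at 11:47 AM − 83 min = 10:24 AM.
The onboarding session starts at 10:24 AM + 83 min = 11:47 AM.
The demo starts at 11:47 AM − 100 min = 10:07 AM.
From 10:07 AM to 12:21 PM is 2 hours 14 minutes.

2 hours 14 minutes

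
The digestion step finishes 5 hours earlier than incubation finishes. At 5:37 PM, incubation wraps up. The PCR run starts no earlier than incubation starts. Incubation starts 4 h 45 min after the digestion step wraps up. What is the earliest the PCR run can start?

The digestion step ends at 5:37 PM − 300 min = 12:37 PM.
Incubation starts at 12:37 PM + 285 min = 5:22 PM.
The PCR run is bounded by incubation, so the earliest it can start is 5:22 PM.

5:22 PM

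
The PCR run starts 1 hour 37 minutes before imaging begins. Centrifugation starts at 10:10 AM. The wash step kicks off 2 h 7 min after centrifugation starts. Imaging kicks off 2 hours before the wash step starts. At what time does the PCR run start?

The wash step starts at 10:10 AM + 127 min = 12:17 PM.
Imaging starts at 12:17 PM − 120 min = 10:17 AM.
The PCR run starts at 10:17 AM − 97 min = 8:40 AM.

8:40 AM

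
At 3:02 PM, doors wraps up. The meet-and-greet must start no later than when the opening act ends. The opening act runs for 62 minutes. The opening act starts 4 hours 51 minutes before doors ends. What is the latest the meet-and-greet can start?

The opening act starts at 3:02 PM − 291 min = 10:11 AM.
The opening act ends at 10:11 AM + 62 min = 11:13 AM.
The meet-and-greet is bounded by the opening act, so the latest it can start is 11:13 AM.

11:13 AM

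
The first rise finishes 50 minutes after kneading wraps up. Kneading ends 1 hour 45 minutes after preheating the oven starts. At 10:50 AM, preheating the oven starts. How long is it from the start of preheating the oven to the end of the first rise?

Kneading ends at 10:50 AM + 105 min = 12:35 PM.
The first rise ends at 12:35 PM + 50 min = 1:25 PM.
From 10:50 AM to 1:25 PM is 155 minutes.

155 minutes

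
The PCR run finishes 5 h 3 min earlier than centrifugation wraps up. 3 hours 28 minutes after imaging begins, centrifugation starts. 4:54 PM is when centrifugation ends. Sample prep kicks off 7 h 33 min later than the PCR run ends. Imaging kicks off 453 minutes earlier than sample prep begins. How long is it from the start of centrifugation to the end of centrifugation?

1 hour 35 minutes

The PCR run ends at 4:54 PM − 303 min = 11:51 AM.
Sample prep starts at 11:51 AM + 453 min = 7:24 PM.
Imaging starts at 7:24 PM − 453 min = 11:51 AM.
Centrifugation starts at 11:51 AM + 208 min = 3:19 PM.
From 3:19 PM to 4:54 PM is 1 hour 35 minutes.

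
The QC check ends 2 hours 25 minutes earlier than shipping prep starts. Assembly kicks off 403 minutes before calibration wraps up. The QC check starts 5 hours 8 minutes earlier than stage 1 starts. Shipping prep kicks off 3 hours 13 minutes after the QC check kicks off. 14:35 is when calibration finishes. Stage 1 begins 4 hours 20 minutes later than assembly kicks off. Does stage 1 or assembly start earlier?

assembly

Assembly starts at 14:35 − 403 min = 07:52.
Stage 1 starts at 07:52 + 260 min = 12:12.
Stage 1 starts at 12:12 and assembly starts at 07:52, so assembly is first.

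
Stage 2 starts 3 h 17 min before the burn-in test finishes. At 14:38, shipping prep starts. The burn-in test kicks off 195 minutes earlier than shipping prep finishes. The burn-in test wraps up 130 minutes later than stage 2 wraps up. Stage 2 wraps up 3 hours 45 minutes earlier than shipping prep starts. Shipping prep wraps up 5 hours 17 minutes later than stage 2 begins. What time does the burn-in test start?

11:48

Stage 2 ends at 14:38 − 225 min = 10:53.
The burn-in test ends at 10:53 + 130 min = 13:03.
Stage 2 starts at 13:03 − 197 min = 09:46.
Shipping prep ends at 09:46 + 317 min = 15:03.
The burn-in test starts at 15:03 − 195 min = 11:48.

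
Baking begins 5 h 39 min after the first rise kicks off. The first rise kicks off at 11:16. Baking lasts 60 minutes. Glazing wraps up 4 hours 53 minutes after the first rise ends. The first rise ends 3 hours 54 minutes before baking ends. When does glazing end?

18:54

Baking starts at 11:16 + 339 min = 16:55.
Baking ends at 16:55 + 60 min = 17:55.
The first rise ends at 17:55 − 234 min = 14:01.
Glazing ends at 14:01 + 293 min = 18:54.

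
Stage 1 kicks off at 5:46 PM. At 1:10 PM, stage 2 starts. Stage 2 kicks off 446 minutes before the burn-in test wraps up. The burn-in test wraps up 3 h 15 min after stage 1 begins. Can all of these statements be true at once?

No

The burn-in test ends at 5:46 PM + 195 min = 9:01 PM.
Stage 2 starts at 9:01 PM − 446 min = 1:35 PM.
But stage 2 is also said to start at 1:10 PM — a 25-minute conflict.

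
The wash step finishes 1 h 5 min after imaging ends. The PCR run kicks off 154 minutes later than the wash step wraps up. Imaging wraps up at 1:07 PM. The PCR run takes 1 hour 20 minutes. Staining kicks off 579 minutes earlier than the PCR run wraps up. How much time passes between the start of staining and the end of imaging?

The wash step ends at 1:07 PM + 65 min = 2:12 PM.
The PCR run starts at 2:12 PM + 154 min = 4:46 PM.
The PCR run ends at 4:46 PM + 80 min = 6:06 PM.
Staining starts at 6:06 PM − 579 min = 8:27 AM.
From 8:27 AM to 1:07 PM is 4 hours 40 minutes.

4 hours 40 minutes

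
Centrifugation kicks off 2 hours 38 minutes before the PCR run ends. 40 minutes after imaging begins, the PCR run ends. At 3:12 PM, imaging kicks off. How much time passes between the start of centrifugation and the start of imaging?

The PCR run ends at 3:12 PM + 40 min = 3:52 PM.
Centrifugation starts at 3:52 PM − 158 min = 1:14 PM.
From 1:14 PM to 3:12 PM is 1 h 58 min.

1 h 58 min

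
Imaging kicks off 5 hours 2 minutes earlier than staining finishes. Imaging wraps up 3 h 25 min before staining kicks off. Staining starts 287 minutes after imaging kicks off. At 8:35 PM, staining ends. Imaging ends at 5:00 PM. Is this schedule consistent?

Imaging starts at 8:35 PM − 302 min = 3:33 PM.
Staining starts at 3:33 PM + 287 min = 8:20 PM.
Imaging ends at 8:20 PM − 205 min = 4:55 PM.
But imaging is also said to end at 5:00 PM — a 5-minute conflict.

No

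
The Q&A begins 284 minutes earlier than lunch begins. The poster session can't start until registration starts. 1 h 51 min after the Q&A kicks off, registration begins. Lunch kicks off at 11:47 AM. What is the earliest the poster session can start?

The Q&A starts at 11:47 AM − 284 min = 7:03 AM.
Registration starts at 7:03 AM + 111 min = 8:54 AM.
The poster session is bounded by registration, so the earliest it can start is 8:54 AM.

8:54 AM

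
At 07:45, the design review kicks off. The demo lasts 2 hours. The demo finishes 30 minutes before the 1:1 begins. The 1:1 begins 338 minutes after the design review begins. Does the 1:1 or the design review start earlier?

the design review

The 1:1 starts at 07:45 + 338 min = 13:23.
The 1:1 starts at 13:23 and the design review starts at 07:45, so the design review is first.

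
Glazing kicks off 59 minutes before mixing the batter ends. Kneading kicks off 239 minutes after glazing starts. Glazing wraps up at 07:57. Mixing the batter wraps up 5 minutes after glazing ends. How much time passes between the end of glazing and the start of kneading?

Mixing the batter ends at 07:57 + 5 min = 08:02.
Glazing starts at 08:02 − 59 min = 07:03.
Kneading starts at 07:03 + 239 min = 11:02.
From 07:57 to 11:02 is 185 minutes.

185 minutes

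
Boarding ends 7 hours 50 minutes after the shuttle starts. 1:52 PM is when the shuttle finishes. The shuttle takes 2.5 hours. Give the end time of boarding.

The shuttle starts at 1:52 PM − 150 min = 11:22 AM.
Boarding ends at 11:22 AM + 470 min = 7:12 PM.

7:12 PM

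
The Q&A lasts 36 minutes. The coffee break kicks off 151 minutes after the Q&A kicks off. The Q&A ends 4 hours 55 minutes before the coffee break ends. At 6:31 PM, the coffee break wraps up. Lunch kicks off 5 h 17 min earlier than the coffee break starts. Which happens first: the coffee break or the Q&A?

the Q&A

The Q&A ends at 6:31 PM − 295 min = 1:36 PM.
The Q&A starts at 1:36 PM − 36 min = 1:00 PM.
The coffee break starts at 1:00 PM + 151 min = 3:31 PM.
The coffee break starts at 3:31 PM and the Q&A starts at 1:00 PM, so the Q&A is first.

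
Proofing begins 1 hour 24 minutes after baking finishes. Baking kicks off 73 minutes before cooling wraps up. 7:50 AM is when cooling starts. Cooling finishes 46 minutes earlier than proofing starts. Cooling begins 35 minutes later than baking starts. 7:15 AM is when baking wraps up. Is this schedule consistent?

No

Proofing starts at 7:15 AM + 84 min = 8:39 AM.
Cooling ends at 8:39 AM − 46 min = 7:53 AM.
Baking starts at 7:53 AM − 73 min = 6:40 AM.
Cooling starts at 6:40 AM + 35 min = 7:15 AM.
But cooling is also said to start at 7:50 AM — a 35-minute conflict.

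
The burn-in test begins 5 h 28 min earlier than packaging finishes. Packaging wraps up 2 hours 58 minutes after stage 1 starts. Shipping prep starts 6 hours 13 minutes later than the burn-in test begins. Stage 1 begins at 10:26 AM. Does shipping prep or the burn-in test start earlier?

Packaging ends at 10:26 AM + 178 min = 1:24 PM.
The burn-in test starts at 1:24 PM − 328 min = 7:56 AM.
Shipping prep starts at 7:56 AM + 373 min = 2:09 PM.
Shipping prep starts at 2:09 PM and the burn-in test starts at 7:56 AM, so the burn-in test is first.

the burn-in test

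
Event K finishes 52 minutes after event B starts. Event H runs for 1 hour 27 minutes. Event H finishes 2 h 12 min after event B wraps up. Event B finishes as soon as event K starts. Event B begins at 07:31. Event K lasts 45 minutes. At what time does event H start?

Event K ends at 07:31 + 52 min = 08:23.
Event K starts at 08:23 − 45 min = 07:38.
So event B ends at 07:38.
Event H ends at 07:38 + 132 min = 09:50.
Event H starts at 09:50 − 87 min = 08:23.

08:23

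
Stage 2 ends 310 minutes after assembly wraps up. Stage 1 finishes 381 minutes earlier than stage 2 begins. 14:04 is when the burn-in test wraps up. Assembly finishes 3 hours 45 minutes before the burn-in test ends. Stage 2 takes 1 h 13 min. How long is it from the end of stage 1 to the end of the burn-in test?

369 minutes

Assembly ends at 14:04 − 225 min = 10:19.
Stage 2 ends at 10:19 + 310 min = 15:29.
Stage 2 starts at 15:29 − 73 min = 14:16.
Stage 1 ends at 14:16 − 381 min = 07:55.
From 07:55 to 14:04 is 369 minutes.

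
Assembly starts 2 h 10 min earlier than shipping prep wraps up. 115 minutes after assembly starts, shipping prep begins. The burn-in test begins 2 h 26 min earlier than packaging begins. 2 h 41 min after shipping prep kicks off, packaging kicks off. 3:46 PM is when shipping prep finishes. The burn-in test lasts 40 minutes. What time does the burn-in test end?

Assembly starts at 3:46 PM − 130 min = 1:36 PM.
Shipping prep starts at 1:36 PM + 115 min = 3:31 PM.
Packaging starts at 3:31 PM + 161 min = 6:12 PM.
The burn-in test starts at 6:12 PM − 146 min = 3:46 PM.
The burn-in test ends at 3:46 PM + 40 min = 4:26 PM.

4:26 PM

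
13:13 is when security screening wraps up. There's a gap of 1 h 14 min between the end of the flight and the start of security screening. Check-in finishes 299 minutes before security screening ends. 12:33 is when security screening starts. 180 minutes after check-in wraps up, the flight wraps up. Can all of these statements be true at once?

Check-in ends at 13:13 − 299 min = 08:14.
The flight ends at 08:14 + 180 min = 11:14.
Security screening starts at 11:14 + 74 min = 12:28.
But security screening is also said to start at 12:33 — a 5-minute conflict.

No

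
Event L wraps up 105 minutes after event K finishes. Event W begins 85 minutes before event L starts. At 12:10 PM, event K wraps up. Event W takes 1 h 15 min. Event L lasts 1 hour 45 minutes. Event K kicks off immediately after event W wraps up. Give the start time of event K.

12:00 PM

Event L ends at 12:10 PM + 105 min = 1:55 PM.
Event L starts at 1:55 PM − 105 min = 12:10 PM.
Event W starts at 12:10 PM − 85 min = 10:45 AM.
Event W ends at 10:45 AM + 75 min = 12:00 PM.
So event K starts at 12:00 PM.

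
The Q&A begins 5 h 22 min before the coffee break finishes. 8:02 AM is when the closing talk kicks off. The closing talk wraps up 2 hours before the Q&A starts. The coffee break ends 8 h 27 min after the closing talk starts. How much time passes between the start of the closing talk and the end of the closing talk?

1 h 5 min

The coffee break ends at 8:02 AM + 507 min = 4:29 PM.
The Q&A starts at 4:29 PM − 322 min = 11:07 AM.
The closing talk ends at 11:07 AM − 120 min = 9:07 AM.
From 8:02 AM to 9:07 AM is 1 h 5 min.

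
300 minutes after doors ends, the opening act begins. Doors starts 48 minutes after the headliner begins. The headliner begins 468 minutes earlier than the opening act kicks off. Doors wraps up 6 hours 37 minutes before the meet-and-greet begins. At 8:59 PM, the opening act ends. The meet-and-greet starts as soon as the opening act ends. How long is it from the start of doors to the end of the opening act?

8 h 37 min

The meet-and-greet starts at 8:59 PM.
Doors ends at 8:59 PM − 397 min = 2:22 PM.
The opening act starts at 2:22 PM + 300 min = 7:22 PM.
The headliner starts at 7:22 PM − 468 min = 11:34 AM.
Doors starts at 11:34 AM + 48 min = 12:22 PM.
From 12:22 PM to 8:59 PM is 8 h 37 min.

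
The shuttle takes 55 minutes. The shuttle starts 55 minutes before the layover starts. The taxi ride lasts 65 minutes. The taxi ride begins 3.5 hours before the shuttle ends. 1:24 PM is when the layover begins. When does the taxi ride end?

10:59 AM

The shuttle starts at 1:24 PM − 55 min = 12:29 PM.
The shuttle ends at 12:29 PM + 55 min = 1:24 PM.
The taxi ride starts at 1:24 PM − 210 min = 9:54 AM.
The taxi ride ends at 9:54 AM + 65 min = 10:59 AM.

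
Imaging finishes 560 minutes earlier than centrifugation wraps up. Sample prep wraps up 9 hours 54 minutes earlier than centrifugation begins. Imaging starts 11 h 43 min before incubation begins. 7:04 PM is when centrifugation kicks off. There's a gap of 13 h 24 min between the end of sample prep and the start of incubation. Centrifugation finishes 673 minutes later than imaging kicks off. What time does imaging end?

12:44 PM

Sample prep ends at 7:04 PM − 594 min = 9:10 AM.
Incubation starts at 9:10 AM + 804 min = 10:34 PM.
Imaging starts at 10:34 PM − 703 min = 10:51 AM.
Centrifugation ends at 10:51 AM + 673 min = 10:04 PM.
Imaging ends at 10:04 PM − 560 min = 12:44 PM.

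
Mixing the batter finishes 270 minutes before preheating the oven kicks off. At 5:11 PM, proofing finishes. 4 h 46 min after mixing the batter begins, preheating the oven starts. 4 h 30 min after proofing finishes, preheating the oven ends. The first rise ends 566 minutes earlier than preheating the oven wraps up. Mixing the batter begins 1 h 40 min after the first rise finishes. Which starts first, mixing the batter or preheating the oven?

mixing the batter

Preheating the oven ends at 5:11 PM + 270 min = 9:41 PM.
The first rise ends at 9:41 PM − 566 min = 12:15 PM.
Mixing the batter starts at 12:15 PM + 100 min = 1:55 PM.
Preheating the oven starts at 1:55 PM + 286 min = 6:41 PM.
Mixing the batter starts at 1:55 PM and preheating the oven starts at 6:41 PM, so mixing the batter is first.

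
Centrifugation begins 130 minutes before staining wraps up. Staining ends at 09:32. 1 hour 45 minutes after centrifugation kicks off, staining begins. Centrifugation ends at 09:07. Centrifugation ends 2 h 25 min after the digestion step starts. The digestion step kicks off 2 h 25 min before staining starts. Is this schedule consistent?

Centrifugation starts at 09:32 − 130 min = 07:22.
Staining starts at 07:22 + 105 min = 09:07.
The digestion step starts at 09:07 − 145 min = 06:42.
Centrifugation ends at 06:42 + 145 min = 09:07.
That matches the stated 09:07, so the schedule is consistent.

Yes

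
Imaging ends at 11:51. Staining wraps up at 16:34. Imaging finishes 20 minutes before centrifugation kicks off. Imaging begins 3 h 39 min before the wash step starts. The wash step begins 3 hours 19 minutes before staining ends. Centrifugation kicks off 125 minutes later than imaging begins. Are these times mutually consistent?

No

The wash step starts at 16:34 − 199 min = 13:15.
Imaging starts at 13:15 − 219 min = 09:36.
Centrifugation starts at 09:36 + 125 min = 11:41.
Imaging ends at 11:41 − 20 min = 11:21.
But imaging is also said to end at 11:51 — a 30-minute conflict.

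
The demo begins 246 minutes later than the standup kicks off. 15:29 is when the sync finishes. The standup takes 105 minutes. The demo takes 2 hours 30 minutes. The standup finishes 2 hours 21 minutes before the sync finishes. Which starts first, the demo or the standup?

The standup ends at 15:29 − 141 min = 13:08.
The standup starts at 13:08 − 105 min = 11:23.
The demo starts at 11:23 + 246 min = 15:29.
The demo starts at 15:29 and the standup starts at 11:23, so the standup is first.

the standup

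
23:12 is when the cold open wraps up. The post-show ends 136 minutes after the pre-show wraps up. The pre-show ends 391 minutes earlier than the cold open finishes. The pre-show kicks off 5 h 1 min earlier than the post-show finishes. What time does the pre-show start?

13:56

The pre-show ends at 23:12 − 391 min = 16:41.
The post-show ends at 16:41 + 136 min = 18:57.
The pre-show starts at 18:57 − 301 min = 13:56.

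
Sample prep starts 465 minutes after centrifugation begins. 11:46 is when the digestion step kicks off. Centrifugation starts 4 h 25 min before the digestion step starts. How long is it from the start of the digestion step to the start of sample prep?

Centrifugation starts at 11:46 − 265 min = 07:21.
Sample prep starts at 07:21 + 465 min = 15:06.
From 11:46 to 15:06 is 3 h 20 min.

3 h 20 min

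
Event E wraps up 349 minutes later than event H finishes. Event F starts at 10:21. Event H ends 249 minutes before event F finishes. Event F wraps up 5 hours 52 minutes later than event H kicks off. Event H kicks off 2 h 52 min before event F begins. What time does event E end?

15:01

Event H starts at 10:21 − 172 min = 07:29.
Event F ends at 07:29 + 352 min = 13:21.
Event H ends at 13:21 − 249 min = 09:12.
Event E ends at 09:12 + 349 min = 15:01.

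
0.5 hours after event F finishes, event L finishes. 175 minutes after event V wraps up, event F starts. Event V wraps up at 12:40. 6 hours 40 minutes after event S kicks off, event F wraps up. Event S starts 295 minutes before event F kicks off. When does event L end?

Event F starts at 12:40 + 175 min = 15:35.
Event S starts at 15:35 − 295 min = 10:40.
Event F ends at 10:40 + 400 min = 17:20.
Event L ends at 17:20 + 30 min = 17:50.

17:50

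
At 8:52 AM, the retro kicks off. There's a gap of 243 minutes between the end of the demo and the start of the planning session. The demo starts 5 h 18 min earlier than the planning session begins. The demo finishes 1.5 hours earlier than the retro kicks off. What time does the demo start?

The demo ends at 8:52 AM − 90 min = 7:22 AM.
The planning session starts at 7:22 AM + 243 min = 11:25 AM.
The demo starts at 11:25 AM − 318 min = 6:07 AM.

6:07 AM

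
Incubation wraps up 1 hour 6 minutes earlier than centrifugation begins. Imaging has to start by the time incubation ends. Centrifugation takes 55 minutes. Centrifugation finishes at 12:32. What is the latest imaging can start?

Centrifugation starts at 12:32 − 55 min = 11:37.
Incubation ends at 11:37 − 66 min = 10:31.
Imaging is bounded by incubation, so the latest it can start is 10:31.

10:31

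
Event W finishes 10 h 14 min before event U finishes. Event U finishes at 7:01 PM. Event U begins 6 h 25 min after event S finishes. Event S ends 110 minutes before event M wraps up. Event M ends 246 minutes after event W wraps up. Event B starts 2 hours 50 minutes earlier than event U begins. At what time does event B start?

Event W ends at 7:01 PM − 614 min = 8:47 AM.
Event M ends at 8:47 AM + 246 min = 12:53 PM.
Event S ends at 12:53 PM − 110 min = 11:03 AM.
Event U starts at 11:03 AM + 385 min = 5:28 PM.
Event B starts at 5:28 PM − 170 min = 2:38 PM.

2:38 PM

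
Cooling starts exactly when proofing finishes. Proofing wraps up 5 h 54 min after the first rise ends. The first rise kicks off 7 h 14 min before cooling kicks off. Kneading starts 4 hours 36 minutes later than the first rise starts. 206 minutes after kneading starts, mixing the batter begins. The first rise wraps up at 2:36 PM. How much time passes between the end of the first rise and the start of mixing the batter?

Proofing ends at 2:36 PM + 354 min = 8:30 PM.
So cooling starts at 8:30 PM.
The first rise starts at 8:30 PM − 434 min = 1:16 PM.
Kneading starts at 1:16 PM + 276 min = 5:52 PM.
Mixing the batter starts at 5:52 PM + 206 min = 9:18 PM.
From 2:36 PM to 9:18 PM is 6 h 42 min.

6 h 42 min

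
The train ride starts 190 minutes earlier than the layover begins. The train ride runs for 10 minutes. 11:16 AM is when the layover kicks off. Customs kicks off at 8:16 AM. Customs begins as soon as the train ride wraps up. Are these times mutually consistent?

Yes

The train ride starts at 11:16 AM − 190 min = 8:06 AM.
The train ride ends at 8:06 AM + 10 min = 8:16 AM.
So customs starts at 8:16 AM.
That matches the stated 8:16 AM, so the schedule is consistent.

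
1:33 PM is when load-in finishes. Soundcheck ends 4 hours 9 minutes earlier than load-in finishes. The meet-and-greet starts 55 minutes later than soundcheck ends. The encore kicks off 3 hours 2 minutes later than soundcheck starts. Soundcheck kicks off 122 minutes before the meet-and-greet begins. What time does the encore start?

11:19 AM

Soundcheck ends at 1:33 PM − 249 min = 9:24 AM.
The meet-and-greet starts at 9:24 AM + 55 min = 10:19 AM.
Soundcheck starts at 10:19 AM − 122 min = 8:17 AM.
The encore starts at 8:17 AM + 182 min = 11:19 AM.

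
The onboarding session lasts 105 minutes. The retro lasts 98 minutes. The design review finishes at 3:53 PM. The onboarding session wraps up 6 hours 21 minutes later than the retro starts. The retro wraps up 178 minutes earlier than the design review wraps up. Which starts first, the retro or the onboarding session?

The retro ends at 3:53 PM − 178 min = 12:55 PM.
The retro starts at 12:55 PM − 98 min = 11:17 AM.
The onboarding session ends at 11:17 AM + 381 min = 5:38 PM.
The onboarding session starts at 5:38 PM − 105 min = 3:53 PM.
The retro starts at 11:17 AM and the onboarding session starts at 3:53 PM, so the retro is first.

the retro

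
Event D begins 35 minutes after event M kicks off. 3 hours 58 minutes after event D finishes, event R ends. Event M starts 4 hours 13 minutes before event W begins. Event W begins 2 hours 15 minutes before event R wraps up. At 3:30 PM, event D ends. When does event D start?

1:35 PM

Event R ends at 3:30 PM + 238 min = 7:28 PM.
Event W starts at 7:28 PM − 135 min = 5:13 PM.
Event M starts at 5:13 PM − 253 min = 1:00 PM.
Event D starts at 1:00 PM + 35 min = 1:35 PM.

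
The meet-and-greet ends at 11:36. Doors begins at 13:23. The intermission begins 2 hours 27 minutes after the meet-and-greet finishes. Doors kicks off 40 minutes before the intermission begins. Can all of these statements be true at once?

Yes

The intermission starts at 11:36 + 147 min = 14:03.
Doors starts at 14:03 − 40 min = 13:23.
That matches the stated 13:23, so the schedule is consistent.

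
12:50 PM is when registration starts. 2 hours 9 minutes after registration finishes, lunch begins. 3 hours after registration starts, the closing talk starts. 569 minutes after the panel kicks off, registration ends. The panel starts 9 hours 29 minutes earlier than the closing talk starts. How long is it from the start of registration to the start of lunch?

The closing talk starts at 12:50 PM + 180 min = 3:50 PM.
The panel starts at 3:50 PM − 569 min = 6:21 AM.
Registration ends at 6:21 AM + 569 min = 3:50 PM.
Lunch starts at 3:50 PM + 129 min = 5:59 PM.
From 12:50 PM to 5:59 PM is 5 hours 9 minutes.

5 hours 9 minutes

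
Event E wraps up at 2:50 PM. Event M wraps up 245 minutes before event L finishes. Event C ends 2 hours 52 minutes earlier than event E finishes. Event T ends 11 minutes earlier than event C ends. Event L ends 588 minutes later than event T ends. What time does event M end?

Event C ends at 2:50 PM − 172 min = 11:58 AM.
Event T ends at 11:58 AM − 11 min = 11:47 AM.
Event L ends at 11:47 AM + 588 min = 9:35 PM.
Event M ends at 9:35 PM − 245 min = 5:30 PM.

5:30 PM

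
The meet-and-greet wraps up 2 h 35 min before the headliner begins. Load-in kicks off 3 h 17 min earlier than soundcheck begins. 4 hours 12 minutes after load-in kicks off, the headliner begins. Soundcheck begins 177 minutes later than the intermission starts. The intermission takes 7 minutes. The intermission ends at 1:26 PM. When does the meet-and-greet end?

2:36 PM

The intermission starts at 1:26 PM − 7 min = 1:19 PM.
Soundcheck starts at 1:19 PM + 177 min = 4:16 PM.
Load-in starts at 4:16 PM − 197 min = 12:59 PM.
The headliner starts at 12:59 PM + 252 min = 5:11 PM.
The meet-and-greet ends at 5:11 PM − 155 min = 2:36 PM.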